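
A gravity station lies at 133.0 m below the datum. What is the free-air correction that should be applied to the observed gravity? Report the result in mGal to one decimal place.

Free-air correction = 0.3086 × -133.0 = -41.0 mGal

-41.0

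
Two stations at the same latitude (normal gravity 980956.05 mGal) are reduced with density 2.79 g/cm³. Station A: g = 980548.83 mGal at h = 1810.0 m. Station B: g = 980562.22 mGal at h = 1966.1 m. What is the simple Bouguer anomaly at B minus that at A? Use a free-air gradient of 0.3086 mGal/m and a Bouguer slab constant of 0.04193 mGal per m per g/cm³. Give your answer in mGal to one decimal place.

43.3

Δg_SB(A) = 980548.83 − 980956.05 + 0.3086×1810.0 − 0.04193×2.79×1810.0 = -60.40 mGal
Δg_SB(B) = 980562.22 − 980956.05 + 0.3086×1966.1 − 0.04193×2.79×1966.1 = -17.10 mGal
Difference = -17.10 − (-60.40) = 43.30 mGal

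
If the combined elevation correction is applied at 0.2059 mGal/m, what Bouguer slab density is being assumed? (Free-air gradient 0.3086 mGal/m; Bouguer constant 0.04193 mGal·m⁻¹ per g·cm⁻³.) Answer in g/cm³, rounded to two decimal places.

0.2059 = 0.3086 − 0.04193 × ρ
ρ = (0.3086 − 0.2059) / 0.04193 = 2.45 g/cm³

2.45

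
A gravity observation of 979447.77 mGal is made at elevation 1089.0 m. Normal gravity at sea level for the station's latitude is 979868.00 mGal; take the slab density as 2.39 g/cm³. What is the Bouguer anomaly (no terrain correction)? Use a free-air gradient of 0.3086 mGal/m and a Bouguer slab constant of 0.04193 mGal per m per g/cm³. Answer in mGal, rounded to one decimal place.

Free-air correction = 0.3086 × 1089.0 = 336.07 mGal
Free-air anomaly = 979447.77 − 979868.00 + (336.07) = -84.16 mGal
Bouguer slab correction = 0.04193 × 2.39 × 1089.0 = 109.13 mGal
Simple Bouguer anomaly = -84.16 − (109.13) = -193.29 mGal

-193.3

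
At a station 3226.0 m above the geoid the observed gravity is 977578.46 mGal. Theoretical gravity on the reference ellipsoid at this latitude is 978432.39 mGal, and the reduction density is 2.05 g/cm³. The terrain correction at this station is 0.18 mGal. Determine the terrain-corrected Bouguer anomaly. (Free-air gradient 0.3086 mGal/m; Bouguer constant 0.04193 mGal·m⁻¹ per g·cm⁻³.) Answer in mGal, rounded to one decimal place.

-135.5

Free-air correction = 0.3086 × 3226.0 = 995.54 mGal
Free-air anomaly = 977578.46 − 978432.39 + (995.54) = 141.61 mGal
Bouguer slab correction = 0.04193 × 2.05 × 3226.0 = 277.30 mGal
Simple Bouguer anomaly = 141.61 − (277.30) = -135.69 mGal
Complete Bouguer anomaly = -135.69 + 0.18 = -135.51 mGal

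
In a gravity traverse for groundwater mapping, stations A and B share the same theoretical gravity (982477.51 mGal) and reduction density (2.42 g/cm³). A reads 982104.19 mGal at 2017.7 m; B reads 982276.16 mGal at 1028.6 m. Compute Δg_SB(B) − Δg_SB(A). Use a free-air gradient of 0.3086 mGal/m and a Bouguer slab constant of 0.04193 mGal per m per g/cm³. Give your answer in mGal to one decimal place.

Δg_SB(A) = 982104.19 − 982477.51 + 0.3086×2017.7 − 0.04193×2.42×2017.7 = 44.60 mGal
Δg_SB(B) = 982276.16 − 982477.51 + 0.3086×1028.6 − 0.04193×2.42×1028.6 = 11.70 mGal
Difference = 11.70 − (44.60) = -32.90 mGal

-32.9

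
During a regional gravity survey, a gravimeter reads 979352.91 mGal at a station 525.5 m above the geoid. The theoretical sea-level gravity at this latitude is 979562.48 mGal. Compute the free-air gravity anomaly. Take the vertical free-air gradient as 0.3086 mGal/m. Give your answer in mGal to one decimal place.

-47.4

Free-air correction = 0.3086 × 525.5 = 162.17 mGal
Free-air anomaly = 979352.91 − 979562.48 + (162.17) = -47.40 mGal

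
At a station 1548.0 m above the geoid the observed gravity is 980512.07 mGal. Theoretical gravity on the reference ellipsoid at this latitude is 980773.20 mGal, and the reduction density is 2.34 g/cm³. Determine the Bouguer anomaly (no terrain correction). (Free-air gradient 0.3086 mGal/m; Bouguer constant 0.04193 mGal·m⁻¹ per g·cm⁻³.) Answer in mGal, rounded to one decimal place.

64.7

Free-air correction = 0.3086 × 1548.0 = 477.71 mGal
Free-air anomaly = 980512.07 − 980773.20 + (477.71) = 216.58 mGal
Bouguer slab correction = 0.04193 × 2.34 × 1548.0 = 151.88 mGal
Simple Bouguer anomaly = 216.58 − (151.88) = 64.70 mGal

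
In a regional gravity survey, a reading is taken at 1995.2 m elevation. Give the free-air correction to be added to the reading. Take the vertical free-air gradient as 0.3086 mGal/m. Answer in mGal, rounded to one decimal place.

615.7

Free-air correction = 0.3086 × 1995.2 = 615.7 mGal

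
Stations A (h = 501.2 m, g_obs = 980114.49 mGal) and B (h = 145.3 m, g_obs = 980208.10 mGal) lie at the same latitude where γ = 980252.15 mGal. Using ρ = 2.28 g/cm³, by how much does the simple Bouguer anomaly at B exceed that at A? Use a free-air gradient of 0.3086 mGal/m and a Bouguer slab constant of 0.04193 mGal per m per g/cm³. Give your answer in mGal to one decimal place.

17.8

Δg_SB(A) = 980114.49 − 980252.15 + 0.3086×501.2 − 0.04193×2.28×501.2 = -30.90 mGal
Δg_SB(B) = 980208.10 − 980252.15 + 0.3086×145.3 − 0.04193×2.28×145.3 = -13.10 mGal
Difference = -13.10 − (-30.90) = 17.80 mGal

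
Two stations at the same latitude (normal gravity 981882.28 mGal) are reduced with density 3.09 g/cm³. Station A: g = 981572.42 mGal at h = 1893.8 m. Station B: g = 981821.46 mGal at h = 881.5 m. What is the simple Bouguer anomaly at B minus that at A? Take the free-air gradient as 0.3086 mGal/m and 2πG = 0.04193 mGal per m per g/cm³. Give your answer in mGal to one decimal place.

67.8

Δg_SB(A) = 981572.42 − 981882.28 + 0.3086×1893.8 − 0.04193×3.09×1893.8 = 29.20 mGal
Δg_SB(B) = 981821.46 − 981882.28 + 0.3086×881.5 − 0.04193×3.09×881.5 = 97.00 mGal
Difference = 97.00 − (29.20) = 67.80 mGal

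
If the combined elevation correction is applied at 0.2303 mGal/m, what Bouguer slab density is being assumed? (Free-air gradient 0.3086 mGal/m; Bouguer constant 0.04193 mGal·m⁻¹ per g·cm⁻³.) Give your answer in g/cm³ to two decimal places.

0.2303 = 0.3086 − 0.04193 × ρ
ρ = (0.3086 − 0.2303) / 0.04193 = 1.87 g/cm³

1.87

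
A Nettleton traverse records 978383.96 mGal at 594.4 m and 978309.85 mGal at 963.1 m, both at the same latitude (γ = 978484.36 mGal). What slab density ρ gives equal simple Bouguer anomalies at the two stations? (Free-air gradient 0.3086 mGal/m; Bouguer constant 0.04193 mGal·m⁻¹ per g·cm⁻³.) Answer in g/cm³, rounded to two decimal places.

2.57

Δg_obs = 978309.85 − 978383.96 = -74.11 mGal over Δh = 963.1 − 594.4 = 368.7 m
Equal Bouguer anomalies ⇒ Δg_obs + (0.3086 − 0.04193ρ)·Δh = 0
0.3086 − 0.04193ρ = −Δg_obs/Δh = 0.20100
ρ = (0.3086 − 0.20100) / 0.04193 = 2.57 g/cm³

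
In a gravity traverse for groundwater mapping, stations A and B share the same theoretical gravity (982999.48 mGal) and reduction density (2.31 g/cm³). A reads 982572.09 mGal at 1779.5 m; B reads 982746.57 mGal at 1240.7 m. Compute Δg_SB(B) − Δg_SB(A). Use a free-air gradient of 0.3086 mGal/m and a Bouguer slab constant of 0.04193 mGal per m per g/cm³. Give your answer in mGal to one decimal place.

Δg_SB(A) = 982572.09 − 982999.48 + 0.3086×1779.5 − 0.04193×2.31×1779.5 = -50.60 mGal
Δg_SB(B) = 982746.57 − 982999.48 + 0.3086×1240.7 − 0.04193×2.31×1240.7 = 9.80 mGal
Difference = 9.80 − (-50.60) = 60.40 mGal

60.4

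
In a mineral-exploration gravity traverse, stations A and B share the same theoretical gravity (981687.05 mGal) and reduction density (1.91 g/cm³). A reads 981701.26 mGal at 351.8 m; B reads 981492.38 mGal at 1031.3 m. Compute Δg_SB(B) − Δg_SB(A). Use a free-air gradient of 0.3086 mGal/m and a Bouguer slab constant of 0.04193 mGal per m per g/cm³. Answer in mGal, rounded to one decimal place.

-53.6

Δg_SB(A) = 981701.26 − 981687.05 + 0.3086×351.8 − 0.04193×1.91×351.8 = 94.60 mGal
Δg_SB(B) = 981492.38 − 981687.05 + 0.3086×1031.3 − 0.04193×1.91×1031.3 = 41.00 mGal
Difference = 41.00 − (94.60) = -53.60 mGal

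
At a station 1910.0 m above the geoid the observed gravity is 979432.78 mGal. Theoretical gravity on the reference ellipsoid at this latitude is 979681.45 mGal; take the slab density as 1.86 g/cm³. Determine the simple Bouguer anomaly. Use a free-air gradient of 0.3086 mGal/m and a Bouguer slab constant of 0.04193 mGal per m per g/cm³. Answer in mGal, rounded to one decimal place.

Free-air correction = 0.3086 × 1910.0 = 589.43 mGal
Free-air anomaly = 979432.78 − 979681.45 + (589.43) = 340.76 mGal
Bouguer slab correction = 0.04193 × 1.86 × 1910.0 = 148.96 mGal
Simple Bouguer anomaly = 340.76 − (148.96) = 191.80 mGal

191.8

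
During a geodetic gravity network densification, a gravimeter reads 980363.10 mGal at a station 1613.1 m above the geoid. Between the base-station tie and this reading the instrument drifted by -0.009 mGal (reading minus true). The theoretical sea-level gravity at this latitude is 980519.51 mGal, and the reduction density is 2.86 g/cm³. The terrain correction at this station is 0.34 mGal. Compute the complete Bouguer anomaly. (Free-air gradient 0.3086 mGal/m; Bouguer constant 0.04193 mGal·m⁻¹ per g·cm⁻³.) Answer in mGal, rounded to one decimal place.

Drift-corrected reading = 980363.10 − (-0.009) = 980363.109 mGal
Free-air correction = 0.3086 × 1613.1 = 497.80 mGal
Free-air anomaly = 980363.109 − 980519.51 + (497.80) = 341.399 mGal
Bouguer slab correction = 0.04193 × 2.86 × 1613.1 = 193.44 mGal
Simple Bouguer anomaly = 341.399 − (193.44) = 147.959 mGal
Complete Bouguer anomaly = 147.959 + 0.34 = 148.299 mGal

148.3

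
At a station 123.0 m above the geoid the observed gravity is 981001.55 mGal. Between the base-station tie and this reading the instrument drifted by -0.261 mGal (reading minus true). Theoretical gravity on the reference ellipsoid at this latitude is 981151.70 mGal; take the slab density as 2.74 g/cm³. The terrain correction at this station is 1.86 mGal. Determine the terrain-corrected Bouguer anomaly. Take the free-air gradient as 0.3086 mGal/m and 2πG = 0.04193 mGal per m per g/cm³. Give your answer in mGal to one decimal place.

-124.2

Drift-corrected reading = 981001.55 − (-0.261) = 981001.811 mGal
Free-air correction = 0.3086 × 123.0 = 37.96 mGal
Free-air anomaly = 981001.811 − 981151.70 + (37.96) = -111.929 mGal
Bouguer slab correction = 0.04193 × 2.74 × 123.0 = 14.13 mGal
Simple Bouguer anomaly = -111.929 − (14.13) = -126.059 mGal
Complete Bouguer anomaly = -126.059 + 1.86 = -124.199 mGal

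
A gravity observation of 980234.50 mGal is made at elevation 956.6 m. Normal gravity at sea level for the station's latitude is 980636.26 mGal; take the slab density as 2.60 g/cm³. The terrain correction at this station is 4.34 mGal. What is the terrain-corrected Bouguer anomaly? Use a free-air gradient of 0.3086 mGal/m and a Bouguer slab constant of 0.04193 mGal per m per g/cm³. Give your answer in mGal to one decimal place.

-206.5

Free-air correction = 0.3086 × 956.6 = 295.21 mGal
Free-air anomaly = 980234.50 − 980636.26 + (295.21) = -106.55 mGal
Bouguer slab correction = 0.04193 × 2.60 × 956.6 = 104.29 mGal
Simple Bouguer anomaly = -106.55 − (104.29) = -210.84 mGal
Complete Bouguer anomaly = -210.84 + 4.34 = -206.50 mGal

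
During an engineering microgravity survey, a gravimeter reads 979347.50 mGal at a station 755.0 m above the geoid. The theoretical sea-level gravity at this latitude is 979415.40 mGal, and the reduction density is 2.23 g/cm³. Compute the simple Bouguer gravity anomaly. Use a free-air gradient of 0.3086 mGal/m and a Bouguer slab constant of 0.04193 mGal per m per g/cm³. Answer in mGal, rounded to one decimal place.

94.5

Free-air correction = 0.3086 × 755.0 = 232.99 mGal
Free-air anomaly = 979347.50 − 979415.40 + (232.99) = 165.09 mGal
Bouguer slab correction = 0.04193 × 2.23 × 755.0 = 70.60 mGal
Simple Bouguer anomaly = 165.09 − (70.60) = 94.49 mGal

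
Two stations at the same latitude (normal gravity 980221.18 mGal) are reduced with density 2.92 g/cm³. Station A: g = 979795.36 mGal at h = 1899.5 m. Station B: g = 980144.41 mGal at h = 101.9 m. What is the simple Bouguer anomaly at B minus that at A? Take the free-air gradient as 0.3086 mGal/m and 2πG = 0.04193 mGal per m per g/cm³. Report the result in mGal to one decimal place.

Δg_SB(A) = 979795.36 − 980221.18 + 0.3086×1899.5 − 0.04193×2.92×1899.5 = -72.20 mGal
Δg_SB(B) = 980144.41 − 980221.18 + 0.3086×101.9 − 0.04193×2.92×101.9 = -57.80 mGal
Difference = -57.80 − (-72.20) = 14.40 mGal

14.4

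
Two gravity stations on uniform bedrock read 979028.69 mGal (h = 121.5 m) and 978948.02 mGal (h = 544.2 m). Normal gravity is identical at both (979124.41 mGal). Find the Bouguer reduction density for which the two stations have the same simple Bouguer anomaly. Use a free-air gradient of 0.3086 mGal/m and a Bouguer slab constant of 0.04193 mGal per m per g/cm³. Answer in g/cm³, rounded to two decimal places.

Δg_obs = 978948.02 − 979028.69 = -80.67 mGal over Δh = 544.2 − 121.5 = 422.7 m
Equal Bouguer anomalies ⇒ Δg_obs + (0.3086 − 0.04193ρ)·Δh = 0
0.3086 − 0.04193ρ = −Δg_obs/Δh = 0.19084
ρ = (0.3086 − 0.19084) / 0.04193 = 2.81 g/cm³

2.81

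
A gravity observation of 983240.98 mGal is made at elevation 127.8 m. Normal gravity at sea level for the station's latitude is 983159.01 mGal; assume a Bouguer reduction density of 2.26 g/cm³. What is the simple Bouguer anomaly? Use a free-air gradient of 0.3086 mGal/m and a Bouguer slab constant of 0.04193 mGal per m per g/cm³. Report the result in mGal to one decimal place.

Free-air correction = 0.3086 × 127.8 = 39.44 mGal
Free-air anomaly = 983240.98 − 983159.01 + (39.44) = 121.41 mGal
Bouguer slab correction = 0.04193 × 2.26 × 127.8 = 12.11 mGal
Simple Bouguer anomaly = 121.41 − (12.11) = 109.30 mGal

109.3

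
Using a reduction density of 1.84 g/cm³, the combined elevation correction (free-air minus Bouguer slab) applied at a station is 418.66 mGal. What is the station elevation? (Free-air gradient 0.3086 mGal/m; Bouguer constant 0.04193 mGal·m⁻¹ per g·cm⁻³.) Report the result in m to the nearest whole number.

1809

Combined gradient = 0.3086 − 0.04193 × 1.84 = 0.2314488 mGal/m
h = 418.66 / 0.2314488 = 1808.87 m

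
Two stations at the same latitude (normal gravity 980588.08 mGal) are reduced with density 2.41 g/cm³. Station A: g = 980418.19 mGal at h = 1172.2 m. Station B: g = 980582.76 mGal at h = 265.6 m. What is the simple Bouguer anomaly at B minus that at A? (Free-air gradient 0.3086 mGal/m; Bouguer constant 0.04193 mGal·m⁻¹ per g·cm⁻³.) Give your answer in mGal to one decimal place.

-23.6

Δg_SB(A) = 980418.19 − 980588.08 + 0.3086×1172.2 − 0.04193×2.41×1172.2 = 73.40 mGal
Δg_SB(B) = 980582.76 − 980588.08 + 0.3086×265.6 − 0.04193×2.41×265.6 = 49.80 mGal
Difference = 49.80 − (73.40) = -23.60 mGal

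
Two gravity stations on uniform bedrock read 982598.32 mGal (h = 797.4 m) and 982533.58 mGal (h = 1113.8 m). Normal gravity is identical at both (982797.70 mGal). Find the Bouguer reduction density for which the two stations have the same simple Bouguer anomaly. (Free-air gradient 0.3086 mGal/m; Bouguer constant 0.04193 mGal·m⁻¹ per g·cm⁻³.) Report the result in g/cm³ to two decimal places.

Δg_obs = 982533.58 − 982598.32 = -64.74 mGal over Δh = 1113.8 − 797.4 = 316.4 m
Equal Bouguer anomalies ⇒ Δg_obs + (0.3086 − 0.04193ρ)·Δh = 0
0.3086 − 0.04193ρ = −Δg_obs/Δh = 0.20461
ρ = (0.3086 − 0.20461) / 0.04193 = 2.48 g/cm³

2.48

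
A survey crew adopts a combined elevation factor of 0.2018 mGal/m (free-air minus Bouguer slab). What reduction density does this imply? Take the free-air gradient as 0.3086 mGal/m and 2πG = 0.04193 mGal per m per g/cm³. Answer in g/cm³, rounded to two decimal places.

2.55

0.2018 = 0.3086 − 0.04193 × ρ
ρ = (0.3086 − 0.2018) / 0.04193 = 2.55 g/cm³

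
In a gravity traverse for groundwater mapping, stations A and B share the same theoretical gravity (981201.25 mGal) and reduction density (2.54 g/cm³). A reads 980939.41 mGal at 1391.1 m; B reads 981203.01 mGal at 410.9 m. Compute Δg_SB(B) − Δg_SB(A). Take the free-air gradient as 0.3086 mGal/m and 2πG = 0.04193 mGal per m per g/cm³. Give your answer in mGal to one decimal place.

Δg_SB(A) = 980939.41 − 981201.25 + 0.3086×1391.1 − 0.04193×2.54×1391.1 = 19.30 mGal
Δg_SB(B) = 981203.01 − 981201.25 + 0.3086×410.9 − 0.04193×2.54×410.9 = 84.80 mGal
Difference = 84.80 − (19.30) = 65.50 mGal

65.5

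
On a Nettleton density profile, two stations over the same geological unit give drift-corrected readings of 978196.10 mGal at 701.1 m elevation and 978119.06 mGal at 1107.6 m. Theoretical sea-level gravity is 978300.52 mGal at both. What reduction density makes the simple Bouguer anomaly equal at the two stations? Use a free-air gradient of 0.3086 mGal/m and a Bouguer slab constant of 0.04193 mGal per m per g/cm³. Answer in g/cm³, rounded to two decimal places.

Δg_obs = 978119.06 − 978196.10 = -77.04 mGal over Δh = 1107.6 − 701.1 = 406.5 m
Equal Bouguer anomalies ⇒ Δg_obs + (0.3086 − 0.04193ρ)·Δh = 0
0.3086 − 0.04193ρ = −Δg_obs/Δh = 0.18952
ρ = (0.3086 − 0.18952) / 0.04193 = 2.84 g/cm³

2.84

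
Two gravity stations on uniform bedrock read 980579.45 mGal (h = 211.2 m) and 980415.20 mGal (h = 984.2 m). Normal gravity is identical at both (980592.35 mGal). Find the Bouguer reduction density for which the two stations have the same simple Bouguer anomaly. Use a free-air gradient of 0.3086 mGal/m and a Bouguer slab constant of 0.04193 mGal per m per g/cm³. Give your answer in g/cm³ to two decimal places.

2.29

Δg_obs = 980415.20 − 980579.45 = -164.25 mGal over Δh = 984.2 − 211.2 = 773.0 m
Equal Bouguer anomalies ⇒ Δg_obs + (0.3086 − 0.04193ρ)·Δh = 0
0.3086 − 0.04193ρ = −Δg_obs/Δh = 0.21248
ρ = (0.3086 − 0.21248) / 0.04193 = 2.29 g/cm³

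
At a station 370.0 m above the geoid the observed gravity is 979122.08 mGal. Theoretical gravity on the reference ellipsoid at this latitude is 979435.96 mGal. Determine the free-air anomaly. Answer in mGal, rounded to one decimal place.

Free-air correction = 0.3086 × 370.0 = 114.18 mGal
Free-air anomaly = 979122.08 − 979435.96 + (114.18) = -199.70 mGal

-199.7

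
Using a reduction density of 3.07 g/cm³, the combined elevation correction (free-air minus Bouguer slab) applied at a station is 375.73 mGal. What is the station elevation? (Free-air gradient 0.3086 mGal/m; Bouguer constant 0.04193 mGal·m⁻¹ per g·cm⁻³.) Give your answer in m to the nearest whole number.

Combined gradient = 0.3086 − 0.04193 × 3.07 = 0.1798749 mGal/m
h = 375.73 / 0.1798749 = 2088.84 m

2089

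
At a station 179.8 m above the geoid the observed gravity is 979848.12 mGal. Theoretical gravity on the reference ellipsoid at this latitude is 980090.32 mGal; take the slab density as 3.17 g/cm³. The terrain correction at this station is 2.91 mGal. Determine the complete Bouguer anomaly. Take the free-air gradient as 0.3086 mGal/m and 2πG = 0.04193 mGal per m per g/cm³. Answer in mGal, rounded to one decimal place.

Free-air correction = 0.3086 × 179.8 = 55.49 mGal
Free-air anomaly = 979848.12 − 980090.32 + (55.49) = -186.71 mGal
Bouguer slab correction = 0.04193 × 3.17 × 179.8 = 23.90 mGal
Simple Bouguer anomaly = -186.71 − (23.90) = -210.61 mGal
Complete Bouguer anomaly = -210.61 + 2.91 = -207.70 mGal

-207.7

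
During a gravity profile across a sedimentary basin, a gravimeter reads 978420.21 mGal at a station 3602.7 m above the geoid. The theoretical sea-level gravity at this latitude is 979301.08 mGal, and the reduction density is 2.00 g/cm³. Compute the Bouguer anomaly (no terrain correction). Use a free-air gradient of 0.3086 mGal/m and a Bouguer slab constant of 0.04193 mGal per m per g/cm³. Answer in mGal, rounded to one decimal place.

-71.2

Free-air correction = 0.3086 × 3602.7 = 1111.79 mGal
Free-air anomaly = 978420.21 − 979301.08 + (1111.79) = 230.92 mGal
Bouguer slab correction = 0.04193 × 2.00 × 3602.7 = 302.12 mGal
Simple Bouguer anomaly = 230.92 − (302.12) = -71.20 mGal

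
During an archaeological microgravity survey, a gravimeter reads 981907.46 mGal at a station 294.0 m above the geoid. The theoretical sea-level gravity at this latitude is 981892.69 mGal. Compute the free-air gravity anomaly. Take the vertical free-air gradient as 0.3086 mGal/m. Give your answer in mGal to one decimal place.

105.5

Free-air correction = 0.3086 × 294.0 = 90.73 mGal
Free-air anomaly = 981907.46 − 981892.69 + (90.73) = 105.50 mGal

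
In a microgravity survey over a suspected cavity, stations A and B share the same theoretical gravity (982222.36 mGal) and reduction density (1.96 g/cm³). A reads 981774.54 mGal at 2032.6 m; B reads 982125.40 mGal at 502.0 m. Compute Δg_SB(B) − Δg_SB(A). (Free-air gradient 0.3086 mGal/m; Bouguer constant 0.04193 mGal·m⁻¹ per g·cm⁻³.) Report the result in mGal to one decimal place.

4.3

Δg_SB(A) = 981774.54 − 982222.36 + 0.3086×2032.6 − 0.04193×1.96×2032.6 = 12.40 mGal
Δg_SB(B) = 982125.40 − 982222.36 + 0.3086×502.0 − 0.04193×1.96×502.0 = 16.70 mGal
Difference = 16.70 − (12.40) = 4.30 mGal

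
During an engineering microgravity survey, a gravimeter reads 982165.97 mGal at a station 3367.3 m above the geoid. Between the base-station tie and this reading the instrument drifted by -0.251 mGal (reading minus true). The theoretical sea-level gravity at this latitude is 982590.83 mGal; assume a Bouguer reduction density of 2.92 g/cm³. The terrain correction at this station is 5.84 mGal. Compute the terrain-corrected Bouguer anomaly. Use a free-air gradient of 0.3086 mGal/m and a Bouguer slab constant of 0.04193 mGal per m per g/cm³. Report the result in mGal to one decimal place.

208.1

Drift-corrected reading = 982165.97 − (-0.251) = 982166.221 mGal
Free-air correction = 0.3086 × 3367.3 = 1039.15 mGal
Free-air anomaly = 982166.221 − 982590.83 + (1039.15) = 614.541 mGal
Bouguer slab correction = 0.04193 × 2.92 × 3367.3 = 412.28 mGal
Simple Bouguer anomaly = 614.541 − (412.28) = 202.261 mGal
Complete Bouguer anomaly = 202.261 + 5.84 = 208.101 mGal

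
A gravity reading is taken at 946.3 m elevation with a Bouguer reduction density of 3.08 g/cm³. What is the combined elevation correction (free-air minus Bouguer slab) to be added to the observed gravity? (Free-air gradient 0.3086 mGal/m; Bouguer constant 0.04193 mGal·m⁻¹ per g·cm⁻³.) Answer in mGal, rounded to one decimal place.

169.8

Combined gradient = 0.3086 − 0.04193 × 3.08 = 0.1794556 mGal/m
Combined elevation correction = 0.1794556 × 946.3 = 169.8 mGal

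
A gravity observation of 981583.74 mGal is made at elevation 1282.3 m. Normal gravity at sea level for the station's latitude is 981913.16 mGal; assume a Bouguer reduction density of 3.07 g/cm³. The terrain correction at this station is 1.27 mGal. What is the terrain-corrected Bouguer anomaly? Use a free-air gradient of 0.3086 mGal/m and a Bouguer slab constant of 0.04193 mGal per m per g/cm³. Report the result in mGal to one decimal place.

Free-air correction = 0.3086 × 1282.3 = 395.72 mGal
Free-air anomaly = 981583.74 − 981913.16 + (395.72) = 66.30 mGal
Bouguer slab correction = 0.04193 × 3.07 × 1282.3 = 165.06 mGal
Simple Bouguer anomaly = 66.30 − (165.06) = -98.76 mGal
Complete Bouguer anomaly = -98.76 + 1.27 = -97.49 mGal

-97.5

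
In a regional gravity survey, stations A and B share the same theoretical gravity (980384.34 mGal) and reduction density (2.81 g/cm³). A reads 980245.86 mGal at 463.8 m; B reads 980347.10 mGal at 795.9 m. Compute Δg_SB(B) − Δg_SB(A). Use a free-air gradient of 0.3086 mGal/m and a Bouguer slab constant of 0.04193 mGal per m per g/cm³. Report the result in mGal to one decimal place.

164.6

Δg_SB(A) = 980245.86 − 980384.34 + 0.3086×463.8 − 0.04193×2.81×463.8 = -50.00 mGal
Δg_SB(B) = 980347.10 − 980384.34 + 0.3086×795.9 − 0.04193×2.81×795.9 = 114.60 mGal
Difference = 114.60 − (-50.00) = 164.60 mGal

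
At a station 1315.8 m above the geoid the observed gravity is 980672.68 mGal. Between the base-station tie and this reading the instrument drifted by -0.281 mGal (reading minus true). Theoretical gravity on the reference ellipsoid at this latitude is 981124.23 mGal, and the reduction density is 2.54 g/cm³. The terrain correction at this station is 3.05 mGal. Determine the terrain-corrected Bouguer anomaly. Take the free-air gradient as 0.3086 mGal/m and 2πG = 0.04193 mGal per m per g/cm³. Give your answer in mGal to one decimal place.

-182.3

Drift-corrected reading = 980672.68 − (-0.281) = 980672.961 mGal
Free-air correction = 0.3086 × 1315.8 = 406.06 mGal
Free-air anomaly = 980672.961 − 981124.23 + (406.06) = -45.209 mGal
Bouguer slab correction = 0.04193 × 2.54 × 1315.8 = 140.14 mGal
Simple Bouguer anomaly = -45.209 − (140.14) = -185.349 mGal
Complete Bouguer anomaly = -185.349 + 3.05 = -182.299 mGal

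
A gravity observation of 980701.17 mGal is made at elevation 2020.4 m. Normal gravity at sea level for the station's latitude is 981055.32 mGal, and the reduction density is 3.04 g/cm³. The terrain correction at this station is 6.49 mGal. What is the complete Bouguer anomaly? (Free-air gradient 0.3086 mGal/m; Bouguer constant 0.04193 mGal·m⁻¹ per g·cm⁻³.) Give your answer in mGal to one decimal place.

Free-air correction = 0.3086 × 2020.4 = 623.50 mGal
Free-air anomaly = 980701.17 − 981055.32 + (623.50) = 269.35 mGal
Bouguer slab correction = 0.04193 × 3.04 × 2020.4 = 257.53 mGal
Simple Bouguer anomaly = 269.35 − (257.53) = 11.82 mGal
Complete Bouguer anomaly = 11.82 + 6.49 = 18.31 mGal

18.3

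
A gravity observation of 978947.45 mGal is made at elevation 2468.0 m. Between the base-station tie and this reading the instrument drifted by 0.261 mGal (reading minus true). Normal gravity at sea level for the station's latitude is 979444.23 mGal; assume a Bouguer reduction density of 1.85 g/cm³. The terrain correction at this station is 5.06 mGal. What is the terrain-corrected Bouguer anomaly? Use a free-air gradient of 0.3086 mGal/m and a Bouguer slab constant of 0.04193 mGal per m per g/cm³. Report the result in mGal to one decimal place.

Drift-corrected reading = 978947.45 − (0.261) = 978947.189 mGal
Free-air correction = 0.3086 × 2468.0 = 761.62 mGal
Free-air anomaly = 978947.189 − 979444.23 + (761.62) = 264.579 mGal
Bouguer slab correction = 0.04193 × 1.85 × 2468.0 = 191.44 mGal
Simple Bouguer anomaly = 264.579 − (191.44) = 73.139 mGal
Complete Bouguer anomaly = 73.139 + 5.06 = 78.199 mGal

78.2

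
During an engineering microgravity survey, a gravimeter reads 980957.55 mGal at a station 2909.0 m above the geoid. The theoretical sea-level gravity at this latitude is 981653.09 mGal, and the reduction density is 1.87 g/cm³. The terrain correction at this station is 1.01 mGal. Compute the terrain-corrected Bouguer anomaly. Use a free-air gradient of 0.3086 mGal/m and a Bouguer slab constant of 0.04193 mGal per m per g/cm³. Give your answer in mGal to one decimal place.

-24.9

Free-air correction = 0.3086 × 2909.0 = 897.72 mGal
Free-air anomaly = 980957.55 − 981653.09 + (897.72) = 202.18 mGal
Bouguer slab correction = 0.04193 × 1.87 × 2909.0 = 228.09 mGal
Simple Bouguer anomaly = 202.18 − (228.09) = -25.91 mGal
Complete Bouguer anomaly = -25.91 + 1.01 = -24.90 mGal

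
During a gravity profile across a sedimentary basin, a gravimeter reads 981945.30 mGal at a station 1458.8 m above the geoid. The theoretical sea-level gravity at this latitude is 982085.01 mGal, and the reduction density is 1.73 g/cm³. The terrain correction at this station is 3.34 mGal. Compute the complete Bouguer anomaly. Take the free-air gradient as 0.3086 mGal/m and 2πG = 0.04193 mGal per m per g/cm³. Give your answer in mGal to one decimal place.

Free-air correction = 0.3086 × 1458.8 = 450.19 mGal
Free-air anomaly = 981945.30 − 982085.01 + (450.19) = 310.48 mGal
Bouguer slab correction = 0.04193 × 1.73 × 1458.8 = 105.82 mGal
Simple Bouguer anomaly = 310.48 − (105.82) = 204.66 mGal
Complete Bouguer anomaly = 204.66 + 3.34 = 208.00 mGal

208.0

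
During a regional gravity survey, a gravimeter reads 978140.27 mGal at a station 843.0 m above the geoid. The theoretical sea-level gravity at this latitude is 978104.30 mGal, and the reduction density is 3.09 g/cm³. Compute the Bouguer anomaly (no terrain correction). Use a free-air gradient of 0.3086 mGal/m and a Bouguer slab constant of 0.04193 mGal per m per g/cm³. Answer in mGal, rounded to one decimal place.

Free-air correction = 0.3086 × 843.0 = 260.15 mGal
Free-air anomaly = 978140.27 − 978104.30 + (260.15) = 296.12 mGal
Bouguer slab correction = 0.04193 × 3.09 × 843.0 = 109.22 mGal
Simple Bouguer anomaly = 296.12 − (109.22) = 186.90 mGal

186.9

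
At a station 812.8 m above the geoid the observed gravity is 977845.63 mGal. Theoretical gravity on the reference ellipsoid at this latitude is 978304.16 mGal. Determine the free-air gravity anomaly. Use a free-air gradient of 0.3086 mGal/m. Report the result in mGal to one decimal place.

Free-air correction = 0.3086 × 812.8 = 250.83 mGal
Free-air anomaly = 977845.63 − 978304.16 + (250.83) = -207.70 mGal

-207.7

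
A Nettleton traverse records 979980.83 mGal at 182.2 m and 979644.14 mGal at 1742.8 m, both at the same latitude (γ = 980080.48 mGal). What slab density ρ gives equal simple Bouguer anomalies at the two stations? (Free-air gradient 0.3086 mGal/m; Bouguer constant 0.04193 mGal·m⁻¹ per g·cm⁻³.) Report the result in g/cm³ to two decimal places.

2.21

Δg_obs = 979644.14 − 979980.83 = -336.69 mGal over Δh = 1742.8 − 182.2 = 1560.6 m
Equal Bouguer anomalies ⇒ Δg_obs + (0.3086 − 0.04193ρ)·Δh = 0
0.3086 − 0.04193ρ = −Δg_obs/Δh = 0.21574
ρ = (0.3086 − 0.21574) / 0.04193 = 2.21 g/cm³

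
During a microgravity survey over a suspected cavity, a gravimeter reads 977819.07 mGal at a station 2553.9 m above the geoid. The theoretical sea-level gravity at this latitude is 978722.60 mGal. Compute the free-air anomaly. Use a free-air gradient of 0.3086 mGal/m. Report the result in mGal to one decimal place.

-115.4

Free-air correction = 0.3086 × 2553.9 = 788.13 mGal
Free-air anomaly = 977819.07 − 978722.60 + (788.13) = -115.40 mGal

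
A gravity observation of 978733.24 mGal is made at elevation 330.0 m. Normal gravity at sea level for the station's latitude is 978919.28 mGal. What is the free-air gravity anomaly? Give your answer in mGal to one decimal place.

-84.2

Free-air correction = 0.3086 × 330.0 = 101.84 mGal
Free-air anomaly = 978733.24 − 978919.28 + (101.84) = -84.20 mGal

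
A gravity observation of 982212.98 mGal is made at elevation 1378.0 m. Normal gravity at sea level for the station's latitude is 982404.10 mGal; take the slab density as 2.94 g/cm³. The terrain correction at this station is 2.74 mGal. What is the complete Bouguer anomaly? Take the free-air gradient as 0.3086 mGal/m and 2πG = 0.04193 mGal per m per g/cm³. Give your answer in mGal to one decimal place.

67.0

Free-air correction = 0.3086 × 1378.0 = 425.25 mGal
Free-air anomaly = 982212.98 − 982404.10 + (425.25) = 234.13 mGal
Bouguer slab correction = 0.04193 × 2.94 × 1378.0 = 169.87 mGal
Simple Bouguer anomaly = 234.13 − (169.87) = 64.26 mGal
Complete Bouguer anomaly = 64.26 + 2.74 = 67.00 mGal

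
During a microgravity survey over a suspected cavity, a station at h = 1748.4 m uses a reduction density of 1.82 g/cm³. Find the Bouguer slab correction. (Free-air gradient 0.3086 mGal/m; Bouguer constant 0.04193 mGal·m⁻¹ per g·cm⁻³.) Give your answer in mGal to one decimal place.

133.4

Bouguer slab correction = 0.04193 × 1.82 × 1748.4 = 133.4 mGal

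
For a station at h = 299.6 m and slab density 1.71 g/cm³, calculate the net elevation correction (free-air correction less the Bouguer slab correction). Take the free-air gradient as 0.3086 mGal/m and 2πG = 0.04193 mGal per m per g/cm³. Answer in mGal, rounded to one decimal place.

Combined gradient = 0.3086 − 0.04193 × 1.71 = 0.2368997 mGal/m
Combined elevation correction = 0.2368997 × 299.6 = 71.0 mGal

71.0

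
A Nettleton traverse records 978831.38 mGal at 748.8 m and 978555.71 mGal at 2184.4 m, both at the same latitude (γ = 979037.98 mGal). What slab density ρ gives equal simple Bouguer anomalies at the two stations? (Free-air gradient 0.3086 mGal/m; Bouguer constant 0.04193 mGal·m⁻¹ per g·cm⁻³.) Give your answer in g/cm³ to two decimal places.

2.78

Δg_obs = 978555.71 − 978831.38 = -275.67 mGal over Δh = 2184.4 − 748.8 = 1435.6 m
Equal Bouguer anomalies ⇒ Δg_obs + (0.3086 − 0.04193ρ)·Δh = 0
0.3086 − 0.04193ρ = −Δg_obs/Δh = 0.19202
ρ = (0.3086 − 0.19202) / 0.04193 = 2.78 g/cm³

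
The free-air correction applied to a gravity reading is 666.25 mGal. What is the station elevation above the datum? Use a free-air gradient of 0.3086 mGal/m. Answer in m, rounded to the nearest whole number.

h = 666.25 / 0.3086 = 2158.94 m

2159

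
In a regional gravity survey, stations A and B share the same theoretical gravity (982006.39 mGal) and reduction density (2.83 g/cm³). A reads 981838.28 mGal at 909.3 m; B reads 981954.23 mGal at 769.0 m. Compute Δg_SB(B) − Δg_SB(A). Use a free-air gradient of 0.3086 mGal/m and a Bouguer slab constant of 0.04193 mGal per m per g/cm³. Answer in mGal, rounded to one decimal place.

89.3

Δg_SB(A) = 981838.28 − 982006.39 + 0.3086×909.3 − 0.04193×2.83×909.3 = 4.60 mGal
Δg_SB(B) = 981954.23 − 982006.39 + 0.3086×769.0 − 0.04193×2.83×769.0 = 93.90 mGal
Difference = 93.90 − (4.60) = 89.30 mGal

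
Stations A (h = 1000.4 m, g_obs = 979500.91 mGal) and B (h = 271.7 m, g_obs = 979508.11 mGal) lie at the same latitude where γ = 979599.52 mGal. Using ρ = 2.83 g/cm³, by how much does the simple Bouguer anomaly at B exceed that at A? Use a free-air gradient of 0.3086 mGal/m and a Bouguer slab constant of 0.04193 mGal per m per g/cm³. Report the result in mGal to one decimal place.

-131.2

Δg_SB(A) = 979500.91 − 979599.52 + 0.3086×1000.4 − 0.04193×2.83×1000.4 = 91.40 mGal
Δg_SB(B) = 979508.11 − 979599.52 + 0.3086×271.7 − 0.04193×2.83×271.7 = -39.80 mGal
Difference = -39.80 − (91.40) = -131.20 mGal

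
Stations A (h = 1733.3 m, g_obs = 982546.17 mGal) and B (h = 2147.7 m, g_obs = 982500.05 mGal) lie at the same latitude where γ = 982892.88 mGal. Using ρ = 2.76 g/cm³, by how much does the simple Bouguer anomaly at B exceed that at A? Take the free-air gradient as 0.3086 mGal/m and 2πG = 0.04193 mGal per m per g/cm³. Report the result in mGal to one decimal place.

33.8

Δg_SB(A) = 982546.17 − 982892.88 + 0.3086×1733.3 − 0.04193×2.76×1733.3 = -12.40 mGal
Δg_SB(B) = 982500.05 − 982892.88 + 0.3086×2147.7 − 0.04193×2.76×2147.7 = 21.40 mGal
Difference = 21.40 − (-12.40) = 33.80 mGal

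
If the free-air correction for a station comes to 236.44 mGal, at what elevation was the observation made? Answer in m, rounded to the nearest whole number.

h = 236.44 / 0.3086 = 766.17 m

766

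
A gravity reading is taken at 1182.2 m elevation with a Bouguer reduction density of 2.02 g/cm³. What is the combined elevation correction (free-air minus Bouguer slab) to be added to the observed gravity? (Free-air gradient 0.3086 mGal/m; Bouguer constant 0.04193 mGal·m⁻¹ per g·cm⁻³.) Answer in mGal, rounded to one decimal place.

Combined gradient = 0.3086 − 0.04193 × 2.02 = 0.2239014 mGal/m
Combined elevation correction = 0.2239014 × 1182.2 = 264.7 mGal

264.7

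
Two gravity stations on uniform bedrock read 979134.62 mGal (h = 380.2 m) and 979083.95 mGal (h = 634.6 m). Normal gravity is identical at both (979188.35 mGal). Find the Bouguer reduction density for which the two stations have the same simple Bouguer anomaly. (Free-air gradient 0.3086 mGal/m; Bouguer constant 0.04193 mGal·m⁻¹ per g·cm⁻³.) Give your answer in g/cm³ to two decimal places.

Δg_obs = 979083.95 − 979134.62 = -50.67 mGal over Δh = 634.6 − 380.2 = 254.4 m
Equal Bouguer anomalies ⇒ Δg_obs + (0.3086 − 0.04193ρ)·Δh = 0
0.3086 − 0.04193ρ = −Δg_obs/Δh = 0.19917
ρ = (0.3086 − 0.19917) / 0.04193 = 2.61 g/cm³

2.61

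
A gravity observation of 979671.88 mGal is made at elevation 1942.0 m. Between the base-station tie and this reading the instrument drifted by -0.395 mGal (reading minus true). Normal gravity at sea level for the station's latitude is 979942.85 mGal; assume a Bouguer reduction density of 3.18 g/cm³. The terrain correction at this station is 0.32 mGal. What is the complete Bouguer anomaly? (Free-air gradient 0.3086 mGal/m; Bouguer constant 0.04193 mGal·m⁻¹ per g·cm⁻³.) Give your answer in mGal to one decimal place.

70.1

Drift-corrected reading = 979671.88 − (-0.395) = 979672.275 mGal
Free-air correction = 0.3086 × 1942.0 = 599.30 mGal
Free-air anomaly = 979672.275 − 979942.85 + (599.30) = 328.725 mGal
Bouguer slab correction = 0.04193 × 3.18 × 1942.0 = 258.94 mGal
Simple Bouguer anomaly = 328.725 − (258.94) = 69.785 mGal
Complete Bouguer anomaly = 69.785 + 0.32 = 70.105 mGal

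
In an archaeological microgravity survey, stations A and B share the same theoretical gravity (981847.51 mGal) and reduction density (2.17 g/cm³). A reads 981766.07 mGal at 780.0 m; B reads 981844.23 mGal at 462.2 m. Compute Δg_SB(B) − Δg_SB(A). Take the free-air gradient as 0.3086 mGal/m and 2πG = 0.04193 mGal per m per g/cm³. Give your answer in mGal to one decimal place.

Δg_SB(A) = 981766.07 − 981847.51 + 0.3086×780.0 − 0.04193×2.17×780.0 = 88.30 mGal
Δg_SB(B) = 981844.23 − 981847.51 + 0.3086×462.2 − 0.04193×2.17×462.2 = 97.30 mGal
Difference = 97.30 − (88.30) = 9.00 mGal

9.0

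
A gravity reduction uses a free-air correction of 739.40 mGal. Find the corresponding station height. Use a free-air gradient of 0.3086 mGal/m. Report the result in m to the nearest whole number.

h = 739.40 / 0.3086 = 2395.98 m

2396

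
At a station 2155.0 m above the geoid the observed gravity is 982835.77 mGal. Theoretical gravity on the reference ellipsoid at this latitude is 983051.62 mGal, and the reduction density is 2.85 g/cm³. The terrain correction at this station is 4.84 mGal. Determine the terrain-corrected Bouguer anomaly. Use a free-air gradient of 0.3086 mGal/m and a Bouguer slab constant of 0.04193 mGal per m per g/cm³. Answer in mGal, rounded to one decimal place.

196.5

Free-air correction = 0.3086 × 2155.0 = 665.03 mGal
Free-air anomaly = 982835.77 − 983051.62 + (665.03) = 449.18 mGal
Bouguer slab correction = 0.04193 × 2.85 × 2155.0 = 257.52 mGal
Simple Bouguer anomaly = 449.18 − (257.52) = 191.66 mGal
Complete Bouguer anomaly = 191.66 + 4.84 = 196.50 mGal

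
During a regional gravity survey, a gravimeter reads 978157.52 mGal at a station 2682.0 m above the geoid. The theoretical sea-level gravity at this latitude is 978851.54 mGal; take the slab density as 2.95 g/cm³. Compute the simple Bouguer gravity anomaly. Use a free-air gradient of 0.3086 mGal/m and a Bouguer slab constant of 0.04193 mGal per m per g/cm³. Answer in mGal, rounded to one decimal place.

-198.1

Free-air correction = 0.3086 × 2682.0 = 827.67 mGal
Free-air anomaly = 978157.52 − 978851.54 + (827.67) = 133.65 mGal
Bouguer slab correction = 0.04193 × 2.95 × 2682.0 = 331.75 mGal
Simple Bouguer anomaly = 133.65 − (331.75) = -198.10 mGal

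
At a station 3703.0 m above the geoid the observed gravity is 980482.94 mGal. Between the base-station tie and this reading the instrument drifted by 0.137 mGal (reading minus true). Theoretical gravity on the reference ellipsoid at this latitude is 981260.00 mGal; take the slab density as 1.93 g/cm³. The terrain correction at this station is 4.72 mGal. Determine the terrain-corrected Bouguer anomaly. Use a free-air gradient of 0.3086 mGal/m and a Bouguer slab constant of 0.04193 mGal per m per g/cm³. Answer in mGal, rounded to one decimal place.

70.6

Drift-corrected reading = 980482.94 − (0.137) = 980482.803 mGal
Free-air correction = 0.3086 × 3703.0 = 1142.75 mGal
Free-air anomaly = 980482.803 − 981260.00 + (1142.75) = 365.553 mGal
Bouguer slab correction = 0.04193 × 1.93 × 3703.0 = 299.66 mGal
Simple Bouguer anomaly = 365.553 − (299.66) = 65.893 mGal
Complete Bouguer anomaly = 65.893 + 4.72 = 70.613 mGal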